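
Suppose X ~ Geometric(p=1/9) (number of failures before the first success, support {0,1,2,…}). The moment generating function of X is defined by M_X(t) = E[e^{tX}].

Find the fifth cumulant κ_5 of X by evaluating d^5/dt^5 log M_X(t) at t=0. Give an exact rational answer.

κ_5 = D^5[K](0) = 1058760

M_X(t) = 1/(9*(1 - 8*e^(t)/9))
K_X(t) = log M_X(t) = -log(1 - 8*e^(t)/9) - 2*log(3)
D^5[K](t) = (-36864*e^(4*t) - 456192*e^(3*t) - 513216*e^(2*t) - 52488*e^(t))/(32768*e^(5*t) - 184320*e^(4*t) + 414720*e^(3*t) - 466560*e^(2*t) + 262440*e^(t) - 59049)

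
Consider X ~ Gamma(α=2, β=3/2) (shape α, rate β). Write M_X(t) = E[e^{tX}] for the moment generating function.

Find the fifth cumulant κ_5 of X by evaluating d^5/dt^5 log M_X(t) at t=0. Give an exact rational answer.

M_X(t) = 9/(4*(3/2 - t)^2)
K_X(t) = log M_X(t) = -2*log(3/2 - t) - 2*log(2) + 2*log(3)
D^5[K](t) = -1536/(32*t^5 - 240*t^4 + 720*t^3 - 1080*t^2 + 810*t - 243)

κ_5 = D^5[K](0) = 512/81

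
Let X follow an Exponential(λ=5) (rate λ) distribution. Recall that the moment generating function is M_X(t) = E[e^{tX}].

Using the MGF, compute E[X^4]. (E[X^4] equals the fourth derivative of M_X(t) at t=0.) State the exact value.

E[X^4] = M^(4)(0) = 24/625

M_X(t) = 5/(5 - t)
M^(4)(t) = -120/(t^5 - 25*t^4 + 250*t^3 - 1250*t^2 + 3125*t - 3125)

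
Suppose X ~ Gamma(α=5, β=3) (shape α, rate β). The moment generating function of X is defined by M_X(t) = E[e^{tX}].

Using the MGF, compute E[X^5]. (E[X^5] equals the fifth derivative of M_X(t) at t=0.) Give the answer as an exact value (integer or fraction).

E[X^5] = d^5M/dt^5 |_{t=0} = 560/9

M_X(t) = 243/(3 - t)^5
dM/dt = 1215/(t^6 - 18*t^5 + 135*t^4 - 540*t^3 + 1215*t^2 - 1458*t + 729)
d^2M/dt^2 = -7290/(t^7 - 21*t^6 + 189*t^5 - 945*t^4 + 2835*t^3 - 5103*t^2 + 5103*t - 2187)
d^3M/dt^3 = 51030/(t^8 - 24*t^7 + 252*t^6 - 1512*t^5 + 5670*t^4 - 13608*t^3 + 20412*t^2 - 17496*t + 6561)
d^4M/dt^4 = -408240/(t^9 - 27*t^8 + 324*t^7 - 2268*t^6 + 10206*t^5 - 30618*t^4 + 61236*t^3 - 78732*t^2 + 59049*t - 19683)
d^5M/dt^5 = 3674160/(t^10 - 30*t^9 + 405*t^8 - 3240*t^7 + 17010*t^6 - 61236*t^5 + 153090*t^4 - 262440*t^3 + 295245*t^2 - 196830*t + 59049)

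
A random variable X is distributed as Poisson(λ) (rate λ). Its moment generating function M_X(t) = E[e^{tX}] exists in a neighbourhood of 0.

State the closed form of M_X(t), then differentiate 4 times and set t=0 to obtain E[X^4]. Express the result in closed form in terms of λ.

E[X^4] = D^4[M](0) = λ*(λ^3 + 6*λ^2 + 7*λ + 1)

M_X(t) = e^(λ*(e^(t) - 1))
D^4[M](t) = (λ^4*e^(4*t)*e^(λ*e^(t)) + 6*λ^3*e^(3*t)*e^(λ*e^(t)) + 7*λ^2*e^(2*t)*e^(λ*e^(t)) + λ*e^(t)*e^(λ*e^(t)))*e^(-λ)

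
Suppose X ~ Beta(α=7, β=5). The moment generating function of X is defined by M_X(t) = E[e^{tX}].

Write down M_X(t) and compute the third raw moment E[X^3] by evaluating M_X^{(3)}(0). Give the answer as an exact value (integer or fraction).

M_X(t) = ₁F₁(7; 12; t)
M′(t) = 7*₁F₁(8; 13; t)/12
M′′(t) = 14*₁F₁(9; 14; t)/39
M′′′(t) = 3*₁F₁(10; 15; t)/13

E[X^3] = M′′′(0) = 3/13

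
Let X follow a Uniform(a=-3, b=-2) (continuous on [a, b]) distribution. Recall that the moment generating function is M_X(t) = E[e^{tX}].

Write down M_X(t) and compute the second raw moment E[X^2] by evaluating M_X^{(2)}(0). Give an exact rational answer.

M_X(t) = (e^(-2*t) - e^(-3*t))/t
M′(t) = (-2*t*e^(t) + 3*t - e^(t) + 1)*e^(-3*t)/t^2
M′′(t) = (4*t^2*e^(t) - 9*t^2 + 4*t*e^(t) - 6*t + 2*e^(t) - 2)*e^(-3*t)/t^3

E[X^2] = M′′(0) = 19/3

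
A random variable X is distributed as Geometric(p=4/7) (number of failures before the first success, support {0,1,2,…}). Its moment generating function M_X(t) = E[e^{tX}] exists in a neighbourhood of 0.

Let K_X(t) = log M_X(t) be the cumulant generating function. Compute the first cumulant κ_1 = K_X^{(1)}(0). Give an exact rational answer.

κ_1 = D[K](0) = 3/4

M_X(t) = 4/(7*(1 - 3*e^(t)/7))
K_X(t) = log M_X(t) = -log(1 - 3*e^(t)/7) - log(7) + 2*log(2)
D[K](t) = -3*e^(t)/(3*e^(t) - 7)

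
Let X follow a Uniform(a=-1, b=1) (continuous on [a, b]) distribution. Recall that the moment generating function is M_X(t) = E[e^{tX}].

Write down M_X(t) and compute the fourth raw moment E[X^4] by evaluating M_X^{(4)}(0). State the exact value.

M_X(t) = (e^(t) - e^(-t))/(2*t)
dM/dt = (t*e^(2*t) + t - e^(2*t) + 1)*e^(-t)/(2*t^2)
d^2M/dt^2 = (t^2*e^(2*t) - t^2 - 2*t*e^(2*t) - 2*t + 2*e^(2*t) - 2)*e^(-t)/(2*t^3)
d^3M/dt^3 = (t^3*e^(2*t) + t^3 - 3*t^2*e^(2*t) + 3*t^2 + 6*t*e^(2*t) + 6*t - 6*e^(2*t) + 6)*e^(-t)/(2*t^4)
d^4M/dt^4 = (t^4*e^(2*t) - t^4 - 4*t^3*e^(2*t) - 4*t^3 + 12*t^2*e^(2*t) - 12*t^2 - 24*t*e^(2*t) - 24*t + 24*e^(2*t) - 24)*e^(-t)/(2*t^5)

E[X^4] = d^4M/dt^4 |_{t=0} = 1/5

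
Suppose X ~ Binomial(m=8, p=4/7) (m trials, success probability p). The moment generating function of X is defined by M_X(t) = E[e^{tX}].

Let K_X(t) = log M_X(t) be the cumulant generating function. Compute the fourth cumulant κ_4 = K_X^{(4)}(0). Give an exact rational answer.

M_X(t) = (4*e^(t)/7 + 3/7)^8
K_X(t) = log M_X(t) = 8*log(4*e^(t)/7 + 3/7)
K′(t) = 32*e^(t)/(4*e^(t) + 3)
K′′(t) = 96*e^(t)/(16*e^(2*t) + 24*e^(t) + 9)
K′′′(t) = (-384*e^(2*t) + 288*e^(t))/(64*e^(3*t) + 144*e^(2*t) + 108*e^(t) + 27)
K′′′′(t) = (1536*e^(3*t) - 4608*e^(2*t) + 864*e^(t))/(256*e^(4*t) + 768*e^(3*t) + 864*e^(2*t) + 432*e^(t) + 81)

κ_4 = K′′′′(0) = -2208/2401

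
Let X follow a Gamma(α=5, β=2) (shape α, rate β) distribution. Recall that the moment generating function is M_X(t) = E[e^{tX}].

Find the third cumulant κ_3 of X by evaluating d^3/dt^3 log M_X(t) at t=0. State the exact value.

κ_3 = K′′′(0) = 5/4

M_X(t) = 32/(2 - t)^5
K_X(t) = log M_X(t) = -5*log(2 - t) + 5*log(2)
K′(t) = -5/(t - 2)
K′′(t) = 5/(t^2 - 4*t + 4)
K′′′(t) = -10/(t^3 - 6*t^2 + 12*t - 8)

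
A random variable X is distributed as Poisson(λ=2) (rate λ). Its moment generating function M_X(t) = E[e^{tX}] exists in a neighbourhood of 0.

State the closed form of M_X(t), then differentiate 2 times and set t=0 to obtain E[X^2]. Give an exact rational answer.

M_X(t) = e^(2*e^(t) - 2)
M^(2)(t) = (4*e^(2*t)*e^(2*e^(t)) + 2*e^(t)*e^(2*e^(t)))*e^(-2)

E[X^2] = M^(2)(0) = 6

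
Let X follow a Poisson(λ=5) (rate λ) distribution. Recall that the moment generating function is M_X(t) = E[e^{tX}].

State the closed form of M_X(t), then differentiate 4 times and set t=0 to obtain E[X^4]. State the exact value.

M_X(t) = e^(5*e^(t) - 5)
M^(4)(t) = (625*e^(4*t)*e^(5*e^(t)) + 750*e^(3*t)*e^(5*e^(t)) + 175*e^(2*t)*e^(5*e^(t)) + 5*e^(t)*e^(5*e^(t)))*e^(-5)

E[X^4] = M^(4)(0) = 1555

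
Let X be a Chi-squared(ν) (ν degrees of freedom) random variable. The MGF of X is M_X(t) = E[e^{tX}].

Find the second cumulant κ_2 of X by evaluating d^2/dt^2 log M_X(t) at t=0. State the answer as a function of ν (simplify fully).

κ_2 = D^2[K](0) = 2*ν

M_X(t) = (1 - 2*t)^(-ν/2)
K_X(t) = log M_X(t) = -ν*log(1 - 2*t)/2
D^2[K](t) = 2*ν/(4*t^2 - 4*t + 1)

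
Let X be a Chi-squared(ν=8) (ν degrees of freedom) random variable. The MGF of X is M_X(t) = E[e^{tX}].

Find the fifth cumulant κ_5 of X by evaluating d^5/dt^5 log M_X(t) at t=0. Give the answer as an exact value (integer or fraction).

M_X(t) = (1 - 2*t)^(-4)
K_X(t) = log M_X(t) = -4*log(1 - 2*t)
D^5[K](t) = -3072/(32*t^5 - 80*t^4 + 80*t^3 - 40*t^2 + 10*t - 1)

κ_5 = D^5[K](0) = 3072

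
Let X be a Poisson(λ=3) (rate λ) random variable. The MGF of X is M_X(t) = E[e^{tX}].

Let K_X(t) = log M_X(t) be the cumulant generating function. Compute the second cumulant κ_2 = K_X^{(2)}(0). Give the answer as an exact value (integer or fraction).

M_X(t) = e^(3*e^(t) - 3)
K_X(t) = log M_X(t) = 3*e^(t) - 3
K′(t) = 3*e^(t)
K′′(t) = 3*e^(t)

κ_2 = K′′(0) = 3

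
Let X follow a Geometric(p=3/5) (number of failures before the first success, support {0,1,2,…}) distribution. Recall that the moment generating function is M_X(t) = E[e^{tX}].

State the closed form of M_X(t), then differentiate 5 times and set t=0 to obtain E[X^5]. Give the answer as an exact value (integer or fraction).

E[X^5] = d^5M/dt^5 |_{t=0} = 9854/81

M_X(t) = 3/(5*(1 - 2*e^(t)/5))
dM/dt = 6*e^(t)/(4*e^(2*t) - 20*e^(t) + 25)
d^2M/dt^2 = (-12*e^(2*t) - 30*e^(t))/(8*e^(3*t) - 60*e^(2*t) + 150*e^(t) - 125)
d^3M/dt^3 = (24*e^(3*t) + 240*e^(2*t) + 150*e^(t))/(16*e^(4*t) - 160*e^(3*t) + 600*e^(2*t) - 1000*e^(t) + 625)
d^4M/dt^4 = (-48*e^(4*t) - 1320*e^(3*t) - 3300*e^(2*t) - 750*e^(t))/(32*e^(5*t) - 400*e^(4*t) + 2000*e^(3*t) - 5000*e^(2*t) + 6250*e^(t) - 3125)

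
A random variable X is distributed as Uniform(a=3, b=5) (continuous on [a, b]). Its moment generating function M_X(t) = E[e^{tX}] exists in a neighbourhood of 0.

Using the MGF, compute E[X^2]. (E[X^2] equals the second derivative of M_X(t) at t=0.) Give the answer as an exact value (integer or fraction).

E[X^2] = M′′(0) = 49/3

M_X(t) = (e^(5*t) - e^(3*t))/(2*t)
M′(t) = (5*t*e^(5*t) - 3*t*e^(3*t) - e^(5*t) + e^(3*t))/(2*t^2)
M′′(t) = (25*t^2*e^(5*t) - 9*t^2*e^(3*t) - 10*t*e^(5*t) + 6*t*e^(3*t) + 2*e^(5*t) - 2*e^(3*t))/(2*t^3)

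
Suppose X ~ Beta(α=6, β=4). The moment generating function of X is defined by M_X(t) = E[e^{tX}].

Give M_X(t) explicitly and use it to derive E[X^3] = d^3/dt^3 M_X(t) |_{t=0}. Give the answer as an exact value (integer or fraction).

M_X(t) = ₁F₁(6; 10; t)
dM/dt = 3*₁F₁(7; 11; t)/5
d^2M/dt^2 = 21*₁F₁(8; 12; t)/55
d^3M/dt^3 = 14*₁F₁(9; 13; t)/55

E[X^3] = d^3M/dt^3 |_{t=0} = 14/55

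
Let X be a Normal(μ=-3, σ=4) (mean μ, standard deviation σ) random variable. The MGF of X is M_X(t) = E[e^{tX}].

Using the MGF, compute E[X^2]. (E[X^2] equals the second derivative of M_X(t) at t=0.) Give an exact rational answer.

M_X(t) = e^(8*t^2 - 3*t)
M^(2)(t) = (256*t^2*e^(8*t^2) - 96*t*e^(8*t^2) + 25*e^(8*t^2))*e^(-3*t)

E[X^2] = M^(2)(0) = 25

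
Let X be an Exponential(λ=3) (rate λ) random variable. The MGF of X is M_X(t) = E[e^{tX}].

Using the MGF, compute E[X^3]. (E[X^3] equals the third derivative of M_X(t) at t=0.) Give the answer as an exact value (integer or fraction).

E[X^3] = M^(3)(0) = 2/9

M_X(t) = 3/(3 - t)
M^(3)(t) = 18/(t^4 - 12*t^3 + 54*t^2 - 108*t + 81)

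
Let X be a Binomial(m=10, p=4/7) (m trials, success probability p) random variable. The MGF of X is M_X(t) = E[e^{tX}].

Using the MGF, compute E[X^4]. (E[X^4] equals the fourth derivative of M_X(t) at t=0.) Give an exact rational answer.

M_X(t) = (4*e^(t)/7 + 3/7)^10

E[X^4] = M^(4)(0) = 533320/343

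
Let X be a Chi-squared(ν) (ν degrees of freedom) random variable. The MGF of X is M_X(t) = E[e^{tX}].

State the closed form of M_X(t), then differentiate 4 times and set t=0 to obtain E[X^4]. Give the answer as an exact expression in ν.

M_X(t) = (1 - 2*t)^(-ν/2)
M′(t) = -ν/(2*t*(1 - 2*t)^(ν/2) - (1 - 2*t)^(ν/2))
M′′(t) = (ν^2 + 2*ν)/(4*t^2*(1 - 2*t)^(ν/2) - 4*t*(1 - 2*t)^(ν/2) + (1 - 2*t)^(ν/2))
M′′′(t) = (-ν^3 - 6*ν^2 - 8*ν)/(8*t^3*(1 - 2*t)^(ν/2) - 12*t^2*(1 - 2*t)^(ν/2) + 6*t*(1 - 2*t)^(ν/2) - (1 - 2*t)^(ν/2))
M′′′′(t) = (ν^4 + 12*ν^3 + 44*ν^2 + 48*ν)/(16*t^4*(1 - 2*t)^(ν/2) - 32*t^3*(1 - 2*t)^(ν/2) + 24*t^2*(1 - 2*t)^(ν/2) - 8*t*(1 - 2*t)^(ν/2) + (1 - 2*t)^(ν/2))

E[X^4] = M′′′′(0) = ν*(ν^3 + 12*ν^2 + 44*ν + 48)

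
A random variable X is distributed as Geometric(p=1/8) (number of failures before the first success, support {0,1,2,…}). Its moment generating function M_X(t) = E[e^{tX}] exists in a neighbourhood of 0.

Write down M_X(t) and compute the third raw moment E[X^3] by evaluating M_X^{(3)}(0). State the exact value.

E[X^3] = D^3[M](0) = 2359

M_X(t) = 1/(8*(1 - 7*e^(t)/8))
D^3[M](t) = (343*e^(3*t) + 1568*e^(2*t) + 448*e^(t))/(2401*e^(4*t) - 10976*e^(3*t) + 18816*e^(2*t) - 14336*e^(t) + 4096)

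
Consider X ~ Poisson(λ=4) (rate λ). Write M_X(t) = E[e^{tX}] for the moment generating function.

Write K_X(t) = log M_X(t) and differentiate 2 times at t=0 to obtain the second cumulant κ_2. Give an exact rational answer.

M_X(t) = e^(4*e^(t) - 4)
K_X(t) = log M_X(t) = 4*e^(t) - 4
K^(2)(t) = 4*e^(t)

κ_2 = K^(2)(0) = 4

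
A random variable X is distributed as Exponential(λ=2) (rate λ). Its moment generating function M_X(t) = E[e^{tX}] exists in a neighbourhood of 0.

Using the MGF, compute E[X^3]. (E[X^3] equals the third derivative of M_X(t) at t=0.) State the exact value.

E[X^3] = M^(3)(0) = 3/4

M_X(t) = 2/(2 - t)
M^(3)(t) = 12/(t^4 - 8*t^3 + 24*t^2 - 32*t + 16)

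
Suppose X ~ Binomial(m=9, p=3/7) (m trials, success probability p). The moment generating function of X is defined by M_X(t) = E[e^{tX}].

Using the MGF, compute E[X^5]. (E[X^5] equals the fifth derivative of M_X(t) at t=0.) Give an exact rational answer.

E[X^5] = d^5M/dt^5 |_{t=0} = 5841261/2401

M_X(t) = (3*e^(t)/7 + 4/7)^9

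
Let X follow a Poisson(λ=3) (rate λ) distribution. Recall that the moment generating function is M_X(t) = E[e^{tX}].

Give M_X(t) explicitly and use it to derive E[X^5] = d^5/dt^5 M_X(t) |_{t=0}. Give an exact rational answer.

E[X^5] = D^5[M](0) = 1866

M_X(t) = e^(3*e^(t) - 3)
D^5[M](t) = (243*e^(5*t)*e^(3*e^(t)) + 810*e^(4*t)*e^(3*e^(t)) + 675*e^(3*t)*e^(3*e^(t)) + 135*e^(2*t)*e^(3*e^(t)) + 3*e^(t)*e^(3*e^(t)))*e^(-3)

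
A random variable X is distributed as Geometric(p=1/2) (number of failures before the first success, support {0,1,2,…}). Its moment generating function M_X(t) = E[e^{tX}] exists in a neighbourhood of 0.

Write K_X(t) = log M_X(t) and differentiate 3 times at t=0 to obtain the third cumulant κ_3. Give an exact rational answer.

κ_3 = D^3[K](0) = 6

M_X(t) = 1/(2*(1 - e^(t)/2))
K_X(t) = log M_X(t) = -log(1 - e^(t)/2) - log(2)
D^3[K](t) = (-2*e^(2*t) - 4*e^(t))/(e^(3*t) - 6*e^(2*t) + 12*e^(t) - 8)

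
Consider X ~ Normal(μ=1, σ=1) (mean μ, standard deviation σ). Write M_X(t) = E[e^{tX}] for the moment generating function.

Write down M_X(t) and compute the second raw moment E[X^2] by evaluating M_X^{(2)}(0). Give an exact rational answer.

M_X(t) = e^(t^2/2 + t)
M′(t) = t*e^(t)*e^(t^2/2) + e^(t)*e^(t^2/2)
M′′(t) = t^2*e^(t)*e^(t^2/2) + 2*t*e^(t)*e^(t^2/2) + 2*e^(t)*e^(t^2/2)

E[X^2] = M′′(0) = 2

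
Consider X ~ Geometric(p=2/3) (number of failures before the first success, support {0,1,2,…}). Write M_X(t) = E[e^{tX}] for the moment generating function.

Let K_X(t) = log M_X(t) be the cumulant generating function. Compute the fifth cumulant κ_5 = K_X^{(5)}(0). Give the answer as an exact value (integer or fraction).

M_X(t) = 2/(3*(1 - e^(t)/3))
K_X(t) = log M_X(t) = -log(1 - e^(t)/3) - log(3) + log(2)
D^5[K](t) = (-3*e^(4*t) - 99*e^(3*t) - 297*e^(2*t) - 81*e^(t))/(e^(5*t) - 15*e^(4*t) + 90*e^(3*t) - 270*e^(2*t) + 405*e^(t) - 243)

κ_5 = D^5[K](0) = 15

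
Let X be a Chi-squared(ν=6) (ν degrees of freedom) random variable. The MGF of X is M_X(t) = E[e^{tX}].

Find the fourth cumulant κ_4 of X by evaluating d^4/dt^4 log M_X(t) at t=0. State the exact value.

M_X(t) = (1 - 2*t)^(-3)
K_X(t) = log M_X(t) = -3*log(1 - 2*t)
D^4[K](t) = 288/(16*t^4 - 32*t^3 + 24*t^2 - 8*t + 1)

κ_4 = D^4[K](0) = 288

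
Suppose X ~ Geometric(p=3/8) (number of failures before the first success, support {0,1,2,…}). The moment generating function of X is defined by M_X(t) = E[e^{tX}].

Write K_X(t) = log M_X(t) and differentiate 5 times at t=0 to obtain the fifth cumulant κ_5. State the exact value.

κ_5 = K′′′′′(0) = 84760/81

M_X(t) = 3/(8*(1 - 5*e^(t)/8))
K_X(t) = log M_X(t) = -log(1 - 5*e^(t)/8) - 3*log(2) + log(3)
K′(t) = -5*e^(t)/(5*e^(t) - 8)
K′′(t) = 40*e^(t)/(25*e^(2*t) - 80*e^(t) + 64)
K′′′(t) = (-200*e^(2*t) - 320*e^(t))/(125*e^(3*t) - 600*e^(2*t) + 960*e^(t) - 512)
K′′′′(t) = (1000*e^(3*t) + 6400*e^(2*t) + 2560*e^(t))/(625*e^(4*t) - 4000*e^(3*t) + 9600*e^(2*t) - 10240*e^(t) + 4096)
K′′′′′(t) = (-5000*e^(4*t) - 88000*e^(3*t) - 140800*e^(2*t) - 20480*e^(t))/(3125*e^(5*t) - 25000*e^(4*t) + 80000*e^(3*t) - 128000*e^(2*t) + 102400*e^(t) - 32768)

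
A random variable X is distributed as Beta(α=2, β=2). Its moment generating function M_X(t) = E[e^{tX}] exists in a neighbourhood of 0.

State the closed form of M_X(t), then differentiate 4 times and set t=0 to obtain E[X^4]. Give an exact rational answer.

M_X(t) = ₁F₁(2; 4; t)
M′(t) = ₁F₁(3; 5; t)/2
M′′(t) = 3*₁F₁(4; 6; t)/10
M′′′(t) = ₁F₁(5; 7; t)/5
M′′′′(t) = ₁F₁(6; 8; t)/7

E[X^4] = M′′′′(0) = 1/7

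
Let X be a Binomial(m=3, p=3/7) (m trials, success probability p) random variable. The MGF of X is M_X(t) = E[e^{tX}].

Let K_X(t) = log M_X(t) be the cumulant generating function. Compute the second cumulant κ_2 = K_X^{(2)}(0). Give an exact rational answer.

M_X(t) = (3*e^(t)/7 + 4/7)^3
K_X(t) = log M_X(t) = 3*log(3*e^(t)/7 + 4/7)
K^(2)(t) = 36*e^(t)/(9*e^(2*t) + 24*e^(t) + 16)

κ_2 = K^(2)(0) = 36/49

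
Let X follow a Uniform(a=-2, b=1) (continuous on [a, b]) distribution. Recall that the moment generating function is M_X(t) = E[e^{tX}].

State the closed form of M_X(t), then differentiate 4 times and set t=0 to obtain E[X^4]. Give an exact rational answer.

M_X(t) = (e^(t) - e^(-2*t))/(3*t)
D^4[M](t) = (t^4*e^(3*t) - 16*t^4 - 4*t^3*e^(3*t) - 32*t^3 + 12*t^2*e^(3*t) - 48*t^2 - 24*t*e^(3*t) - 48*t + 24*e^(3*t) - 24)*e^(-2*t)/(3*t^5)

E[X^4] = D^4[M](0) = 11/5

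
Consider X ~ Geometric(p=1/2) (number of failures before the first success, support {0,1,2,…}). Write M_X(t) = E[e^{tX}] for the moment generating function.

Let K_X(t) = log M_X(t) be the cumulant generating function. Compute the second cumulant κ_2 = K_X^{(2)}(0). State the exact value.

κ_2 = d^2K/dt^2 |_{t=0} = 2

M_X(t) = 1/(2*(1 - e^(t)/2))
K_X(t) = log M_X(t) = -log(1 - e^(t)/2) - log(2)
dK/dt = -e^(t)/(e^(t) - 2)
d^2K/dt^2 = 2*e^(t)/(e^(2*t) - 4*e^(t) + 4)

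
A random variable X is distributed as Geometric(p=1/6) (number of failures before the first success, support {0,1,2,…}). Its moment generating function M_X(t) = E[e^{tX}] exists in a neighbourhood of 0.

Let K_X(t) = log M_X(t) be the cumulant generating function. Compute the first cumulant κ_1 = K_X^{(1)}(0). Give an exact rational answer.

M_X(t) = 1/(6*(1 - 5*e^(t)/6))
K_X(t) = log M_X(t) = -log(1 - 5*e^(t)/6) - log(6)
D[K](t) = -5*e^(t)/(5*e^(t) - 6)

κ_1 = D[K](0) = 5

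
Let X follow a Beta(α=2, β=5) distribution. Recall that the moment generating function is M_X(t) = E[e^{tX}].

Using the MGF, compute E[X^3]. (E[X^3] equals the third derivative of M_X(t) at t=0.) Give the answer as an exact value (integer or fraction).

M_X(t) = ₁F₁(2; 7; t)
M^(3)(t) = ₁F₁(5; 10; t)/21

E[X^3] = M^(3)(0) = 1/21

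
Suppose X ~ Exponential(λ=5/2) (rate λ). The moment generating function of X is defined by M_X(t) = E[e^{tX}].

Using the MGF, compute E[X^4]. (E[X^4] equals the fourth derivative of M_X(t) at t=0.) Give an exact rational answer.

E[X^4] = D^4[M](0) = 384/625

M_X(t) = 5/(2*(5/2 - t))
D^4[M](t) = -1920/(32*t^5 - 400*t^4 + 2000*t^3 - 5000*t^2 + 6250*t - 3125)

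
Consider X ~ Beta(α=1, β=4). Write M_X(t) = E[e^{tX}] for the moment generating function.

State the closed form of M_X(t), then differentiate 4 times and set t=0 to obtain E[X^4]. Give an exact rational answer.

M_X(t) = ₁F₁(1; 5; t)
M^(4)(t) = ₁F₁(5; 9; t)/70

E[X^4] = M^(4)(0) = 1/70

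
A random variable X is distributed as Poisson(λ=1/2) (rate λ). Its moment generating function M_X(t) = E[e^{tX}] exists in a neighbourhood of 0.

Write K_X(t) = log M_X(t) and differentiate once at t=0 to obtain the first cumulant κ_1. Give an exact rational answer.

κ_1 = dK/dt |_{t=0} = 1/2

M_X(t) = e^(e^(t)/2 - 1/2)
K_X(t) = log M_X(t) = e^(t)/2 - 1/2
dK/dt = e^(t)/2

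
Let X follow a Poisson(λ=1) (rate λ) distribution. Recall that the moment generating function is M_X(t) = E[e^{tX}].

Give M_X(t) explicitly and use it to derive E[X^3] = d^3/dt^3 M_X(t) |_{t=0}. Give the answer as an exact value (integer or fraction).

E[X^3] = M^(3)(0) = 5

M_X(t) = e^(e^(t) - 1)
M^(3)(t) = (e^(3*t)*e^(e^(t)) + 3*e^(2*t)*e^(e^(t)) + e^(t)*e^(e^(t)))*e^(-1)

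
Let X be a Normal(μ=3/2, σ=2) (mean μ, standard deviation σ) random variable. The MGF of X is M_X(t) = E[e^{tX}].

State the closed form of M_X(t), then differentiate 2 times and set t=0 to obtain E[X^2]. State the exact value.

M_X(t) = e^(2*t^2 + 3*t/2)
M′(t) = 4*t*e^(3*t/2)*e^(2*t^2) + 3*e^(3*t/2)*e^(2*t^2)/2
M′′(t) = 16*t^2*e^(3*t/2)*e^(2*t^2) + 12*t*e^(3*t/2)*e^(2*t^2) + 25*e^(3*t/2)*e^(2*t^2)/4

E[X^2] = M′′(0) = 25/4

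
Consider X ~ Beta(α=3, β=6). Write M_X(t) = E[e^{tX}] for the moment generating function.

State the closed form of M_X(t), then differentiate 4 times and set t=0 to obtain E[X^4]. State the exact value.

M_X(t) = ₁F₁(3; 9; t)
D^4[M](t) = ₁F₁(7; 13; t)/33

E[X^4] = D^4[M](0) = 1/33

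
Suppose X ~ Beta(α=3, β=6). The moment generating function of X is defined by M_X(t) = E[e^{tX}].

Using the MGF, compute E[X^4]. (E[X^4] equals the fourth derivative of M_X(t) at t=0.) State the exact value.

M_X(t) = ₁F₁(3; 9; t)
D^4[M](t) = ₁F₁(7; 13; t)/33

E[X^4] = D^4[M](0) = 1/33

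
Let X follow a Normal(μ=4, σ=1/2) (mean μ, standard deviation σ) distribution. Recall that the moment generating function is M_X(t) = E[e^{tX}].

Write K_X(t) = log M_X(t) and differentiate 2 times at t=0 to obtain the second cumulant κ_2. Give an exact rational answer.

κ_2 = K^(2)(0) = 1/4

M_X(t) = e^(t^2/8 + 4*t)
K_X(t) = log M_X(t) = t^2/8 + 4*t
K^(2)(t) = 1/4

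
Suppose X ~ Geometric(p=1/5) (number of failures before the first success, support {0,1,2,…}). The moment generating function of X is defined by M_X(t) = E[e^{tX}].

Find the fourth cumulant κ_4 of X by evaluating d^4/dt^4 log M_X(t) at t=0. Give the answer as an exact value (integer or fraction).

κ_4 = D^4[K](0) = 2420

M_X(t) = 1/(5*(1 - 4*e^(t)/5))
K_X(t) = log M_X(t) = -log(1 - 4*e^(t)/5) - log(5)
D^4[K](t) = (320*e^(3*t) + 1600*e^(2*t) + 500*e^(t))/(256*e^(4*t) - 1280*e^(3*t) + 2400*e^(2*t) - 2000*e^(t) + 625)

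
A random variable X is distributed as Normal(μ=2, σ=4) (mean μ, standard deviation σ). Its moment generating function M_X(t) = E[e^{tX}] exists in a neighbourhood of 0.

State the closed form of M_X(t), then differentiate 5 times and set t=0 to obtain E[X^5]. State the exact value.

E[X^5] = D^5[M](0) = 8992

M_X(t) = e^(8*t^2 + 2*t)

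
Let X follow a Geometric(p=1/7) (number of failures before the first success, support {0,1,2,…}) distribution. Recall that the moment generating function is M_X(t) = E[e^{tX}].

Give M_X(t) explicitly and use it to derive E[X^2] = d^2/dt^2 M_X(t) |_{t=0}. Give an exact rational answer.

M_X(t) = 1/(7*(1 - 6*e^(t)/7))
M′(t) = 6*e^(t)/(36*e^(2*t) - 84*e^(t) + 49)
M′′(t) = (-36*e^(2*t) - 42*e^(t))/(216*e^(3*t) - 756*e^(2*t) + 882*e^(t) - 343)

E[X^2] = M′′(0) = 78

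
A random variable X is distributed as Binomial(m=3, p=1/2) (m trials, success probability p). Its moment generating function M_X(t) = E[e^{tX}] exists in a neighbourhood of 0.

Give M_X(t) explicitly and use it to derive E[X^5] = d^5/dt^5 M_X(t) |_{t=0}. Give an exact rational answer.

E[X^5] = d^5M/dt^5 |_{t=0} = 171/4

M_X(t) = (e^(t)/2 + 1/2)^3
dM/dt = 3*e^(3*t)/8 + 3*e^(2*t)/4 + 3*e^(t)/8
d^2M/dt^2 = 9*e^(3*t)/8 + 3*e^(2*t)/2 + 3*e^(t)/8
d^3M/dt^3 = 27*e^(3*t)/8 + 3*e^(2*t) + 3*e^(t)/8
d^4M/dt^4 = 81*e^(3*t)/8 + 6*e^(2*t) + 3*e^(t)/8
d^5M/dt^5 = 243*e^(3*t)/8 + 12*e^(2*t) + 3*e^(t)/8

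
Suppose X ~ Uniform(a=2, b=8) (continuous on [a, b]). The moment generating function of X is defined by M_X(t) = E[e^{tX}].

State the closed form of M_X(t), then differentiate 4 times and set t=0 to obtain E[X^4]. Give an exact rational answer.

M_X(t) = (e^(8*t) - e^(2*t))/(6*t)

E[X^4] = M^(4)(0) = 5456/5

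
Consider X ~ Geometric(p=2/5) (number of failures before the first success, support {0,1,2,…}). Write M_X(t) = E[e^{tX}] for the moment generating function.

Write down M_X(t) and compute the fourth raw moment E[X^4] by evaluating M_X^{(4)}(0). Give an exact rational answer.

M_X(t) = 2/(5*(1 - 3*e^(t)/5))
D^4[M](t) = (-162*e^(4*t) - 2970*e^(3*t) - 4950*e^(2*t) - 750*e^(t))/(243*e^(5*t) - 2025*e^(4*t) + 6750*e^(3*t) - 11250*e^(2*t) + 9375*e^(t) - 3125)

E[X^4] = D^4[M](0) = 276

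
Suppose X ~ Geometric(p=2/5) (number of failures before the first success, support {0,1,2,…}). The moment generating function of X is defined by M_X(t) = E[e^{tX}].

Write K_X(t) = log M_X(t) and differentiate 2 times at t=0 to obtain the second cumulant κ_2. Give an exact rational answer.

κ_2 = D^2[K](0) = 15/4

M_X(t) = 2/(5*(1 - 3*e^(t)/5))
K_X(t) = log M_X(t) = -log(1 - 3*e^(t)/5) - log(5) + log(2)
D^2[K](t) = 15*e^(t)/(9*e^(2*t) - 30*e^(t) + 25)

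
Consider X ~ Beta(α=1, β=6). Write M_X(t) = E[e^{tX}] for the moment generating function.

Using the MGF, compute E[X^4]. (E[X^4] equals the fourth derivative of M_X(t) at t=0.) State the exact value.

M_X(t) = ₁F₁(1; 7; t)
M^(4)(t) = ₁F₁(5; 11; t)/210

E[X^4] = M^(4)(0) = 1/210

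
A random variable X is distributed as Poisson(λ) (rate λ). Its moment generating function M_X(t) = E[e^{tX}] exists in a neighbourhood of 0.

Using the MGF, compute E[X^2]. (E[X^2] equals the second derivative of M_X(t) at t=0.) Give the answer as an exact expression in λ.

M_X(t) = e^(λ*(e^(t) - 1))
dM/dt = λ*e^(-λ)*e^(t)*e^(λ*e^(t))
d^2M/dt^2 = (λ^2*e^(2*t)*e^(λ*e^(t)) + λ*e^(t)*e^(λ*e^(t)))*e^(-λ)

E[X^2] = d^2M/dt^2 |_{t=0} = λ*(λ + 1)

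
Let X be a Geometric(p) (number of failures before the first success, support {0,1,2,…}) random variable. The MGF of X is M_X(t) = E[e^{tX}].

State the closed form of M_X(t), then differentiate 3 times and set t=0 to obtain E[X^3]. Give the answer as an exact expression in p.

E[X^3] = d^3M/dt^3 |_{t=0} = -1 + 7/p - 12/p^2 + 6/p^3

M_X(t) = p/(-(1 - p)*e^(t) + 1)
dM/dt = (-p^2*e^(t) + p*e^(t))/(p^2*e^(2*t) - 2*p*e^(2*t) + 2*p*e^(t) + e^(2*t) - 2*e^(t) + 1)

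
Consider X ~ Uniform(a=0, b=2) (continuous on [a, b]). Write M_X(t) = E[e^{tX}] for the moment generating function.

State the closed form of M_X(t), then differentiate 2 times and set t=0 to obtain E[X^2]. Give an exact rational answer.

E[X^2] = M^(2)(0) = 4/3

M_X(t) = (e^(2*t) - 1)/(2*t)
M^(2)(t) = (2*t^2*e^(2*t) - 2*t*e^(2*t) + e^(2*t) - 1)/t^3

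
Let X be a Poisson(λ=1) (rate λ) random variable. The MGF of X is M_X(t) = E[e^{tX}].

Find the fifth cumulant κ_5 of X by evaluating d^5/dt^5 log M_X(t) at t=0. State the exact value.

M_X(t) = e^(e^(t) - 1)
K_X(t) = log M_X(t) = e^(t) - 1
K^(5)(t) = e^(t)

κ_5 = K^(5)(0) = 1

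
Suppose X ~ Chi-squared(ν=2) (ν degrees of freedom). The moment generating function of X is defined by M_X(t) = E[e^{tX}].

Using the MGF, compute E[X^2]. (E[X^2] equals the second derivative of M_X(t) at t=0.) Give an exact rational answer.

E[X^2] = M^(2)(0) = 8

M_X(t) = 1/(1 - 2*t)
M^(2)(t) = -8/(8*t^3 - 12*t^2 + 6*t - 1)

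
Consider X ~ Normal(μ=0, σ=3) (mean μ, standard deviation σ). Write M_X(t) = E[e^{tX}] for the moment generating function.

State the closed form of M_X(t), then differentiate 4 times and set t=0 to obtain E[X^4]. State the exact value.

E[X^4] = M^(4)(0) = 243

M_X(t) = e^(9*t^2/2)
M^(4)(t) = 6561*t^4*e^(9*t^2/2) + 4374*t^2*e^(9*t^2/2) + 243*e^(9*t^2/2)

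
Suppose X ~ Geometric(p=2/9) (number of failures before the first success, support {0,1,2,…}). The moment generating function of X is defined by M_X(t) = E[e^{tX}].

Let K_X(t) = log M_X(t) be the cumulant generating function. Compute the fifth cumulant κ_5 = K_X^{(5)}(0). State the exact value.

M_X(t) = 2/(9*(1 - 7*e^(t)/9))
K_X(t) = log M_X(t) = -log(1 - 7*e^(t)/9) - 2*log(3) + log(2)
K′(t) = -7*e^(t)/(7*e^(t) - 9)
K′′(t) = 63*e^(t)/(49*e^(2*t) - 126*e^(t) + 81)
K′′′(t) = (-441*e^(2*t) - 567*e^(t))/(343*e^(3*t) - 1323*e^(2*t) + 1701*e^(t) - 729)
K′′′′(t) = (3087*e^(3*t) + 15876*e^(2*t) + 5103*e^(t))/(2401*e^(4*t) - 12348*e^(3*t) + 23814*e^(2*t) - 20412*e^(t) + 6561)
K′′′′′(t) = (-21609*e^(4*t) - 305613*e^(3*t) - 392931*e^(2*t) - 45927*e^(t))/(16807*e^(5*t) - 108045*e^(4*t) + 277830*e^(3*t) - 357210*e^(2*t) + 229635*e^(t) - 59049)

κ_5 = K′′′′′(0) = 23940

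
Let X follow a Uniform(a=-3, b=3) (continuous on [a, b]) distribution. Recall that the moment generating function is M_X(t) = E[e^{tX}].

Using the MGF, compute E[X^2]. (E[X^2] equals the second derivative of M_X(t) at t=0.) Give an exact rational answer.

E[X^2] = M^(2)(0) = 3

M_X(t) = (e^(3*t) - e^(-3*t))/(6*t)
M^(2)(t) = (9*t^2*e^(6*t) - 9*t^2 - 6*t*e^(6*t) - 6*t + 2*e^(6*t) - 2)*e^(-3*t)/(6*t^3)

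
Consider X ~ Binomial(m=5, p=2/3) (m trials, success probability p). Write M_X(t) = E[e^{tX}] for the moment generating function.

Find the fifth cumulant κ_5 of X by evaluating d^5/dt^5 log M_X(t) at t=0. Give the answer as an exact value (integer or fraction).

M_X(t) = (2*e^(t)/3 + 1/3)^5
K_X(t) = log M_X(t) = 5*log(2*e^(t)/3 + 1/3)
K′(t) = 10*e^(t)/(2*e^(t) + 1)
K′′(t) = 10*e^(t)/(4*e^(2*t) + 4*e^(t) + 1)
K′′′(t) = (-20*e^(2*t) + 10*e^(t))/(8*e^(3*t) + 12*e^(2*t) + 6*e^(t) + 1)
K′′′′(t) = (40*e^(3*t) - 80*e^(2*t) + 10*e^(t))/(16*e^(4*t) + 32*e^(3*t) + 24*e^(2*t) + 8*e^(t) + 1)
K′′′′′(t) = (-80*e^(4*t) + 440*e^(3*t) - 220*e^(2*t) + 10*e^(t))/(32*e^(5*t) + 80*e^(4*t) + 80*e^(3*t) + 40*e^(2*t) + 10*e^(t) + 1)

κ_5 = K′′′′′(0) = 50/81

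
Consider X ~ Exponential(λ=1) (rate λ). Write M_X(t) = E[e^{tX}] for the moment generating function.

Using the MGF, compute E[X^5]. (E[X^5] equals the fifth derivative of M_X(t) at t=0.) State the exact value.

E[X^5] = M^(5)(0) = 120

M_X(t) = 1/(1 - t)
M^(5)(t) = 120/(t^6 - 6*t^5 + 15*t^4 - 20*t^3 + 15*t^2 - 6*t + 1)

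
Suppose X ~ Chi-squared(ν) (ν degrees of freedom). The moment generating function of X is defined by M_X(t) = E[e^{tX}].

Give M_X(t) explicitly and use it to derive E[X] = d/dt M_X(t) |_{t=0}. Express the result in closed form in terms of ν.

E[X] = M′(0) = ν

M_X(t) = (1 - 2*t)^(-ν/2)
M′(t) = -ν/(2*t*(1 - 2*t)^(ν/2) - (1 - 2*t)^(ν/2))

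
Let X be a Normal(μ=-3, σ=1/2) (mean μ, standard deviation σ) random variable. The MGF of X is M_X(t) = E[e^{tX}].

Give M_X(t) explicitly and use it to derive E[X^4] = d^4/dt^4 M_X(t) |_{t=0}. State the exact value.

M_X(t) = e^(t^2/8 - 3*t)
M^(4)(t) = (t^4*e^(t^2/8) - 48*t^3*e^(t^2/8) + 888*t^2*e^(t^2/8) - 7488*t*e^(t^2/8) + 24240*e^(t^2/8))*e^(-3*t)/256

E[X^4] = M^(4)(0) = 1515/16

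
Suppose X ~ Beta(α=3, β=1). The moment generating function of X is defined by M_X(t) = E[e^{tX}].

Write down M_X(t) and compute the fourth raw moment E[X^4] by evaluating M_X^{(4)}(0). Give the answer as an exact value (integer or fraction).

M_X(t) = ₁F₁(3; 4; t)
dM/dt = 3*₁F₁(4; 5; t)/4
d^2M/dt^2 = 3*₁F₁(5; 6; t)/5
d^3M/dt^3 = ₁F₁(6; 7; t)/2
d^4M/dt^4 = 3*₁F₁(7; 8; t)/7

E[X^4] = d^4M/dt^4 |_{t=0} = 3/7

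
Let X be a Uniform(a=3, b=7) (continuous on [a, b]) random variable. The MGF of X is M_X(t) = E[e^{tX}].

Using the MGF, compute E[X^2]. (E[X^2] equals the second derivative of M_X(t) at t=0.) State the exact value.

E[X^2] = D^2[M](0) = 79/3

M_X(t) = (e^(7*t) - e^(3*t))/(4*t)
D^2[M](t) = (49*t^2*e^(7*t) - 9*t^2*e^(3*t) - 14*t*e^(7*t) + 6*t*e^(3*t) + 2*e^(7*t) - 2*e^(3*t))/(4*t^3)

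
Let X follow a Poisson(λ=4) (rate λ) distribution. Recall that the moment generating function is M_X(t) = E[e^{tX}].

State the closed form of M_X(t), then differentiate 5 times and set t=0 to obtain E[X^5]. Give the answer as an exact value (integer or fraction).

E[X^5] = D^5[M](0) = 5428

M_X(t) = e^(4*e^(t) - 4)
D^5[M](t) = (1024*e^(5*t)*e^(4*e^(t)) + 2560*e^(4*t)*e^(4*e^(t)) + 1600*e^(3*t)*e^(4*e^(t)) + 240*e^(2*t)*e^(4*e^(t)) + 4*e^(t)*e^(4*e^(t)))*e^(-4)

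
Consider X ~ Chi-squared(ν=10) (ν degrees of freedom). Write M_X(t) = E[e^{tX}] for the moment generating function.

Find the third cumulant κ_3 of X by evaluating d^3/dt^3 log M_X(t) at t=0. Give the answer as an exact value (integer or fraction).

κ_3 = K′′′(0) = 80

M_X(t) = (1 - 2*t)^(-5)
K_X(t) = log M_X(t) = -5*log(1 - 2*t)
K′(t) = -10/(2*t - 1)
K′′(t) = 20/(4*t^2 - 4*t + 1)
K′′′(t) = -80/(8*t^3 - 12*t^2 + 6*t - 1)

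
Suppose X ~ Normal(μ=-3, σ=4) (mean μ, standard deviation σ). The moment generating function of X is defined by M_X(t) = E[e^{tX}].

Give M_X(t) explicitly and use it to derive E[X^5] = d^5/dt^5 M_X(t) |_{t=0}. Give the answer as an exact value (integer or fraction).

M_X(t) = e^(8*t^2 - 3*t)
M^(5)(t) = (1048576*t^5*e^(8*t^2) - 983040*t^4*e^(8*t^2) + 1024000*t^3*e^(8*t^2) - 437760*t^2*e^(8*t^2) + 137040*t*e^(8*t^2) - 16083*e^(8*t^2))*e^(-3*t)

E[X^5] = M^(5)(0) = -16083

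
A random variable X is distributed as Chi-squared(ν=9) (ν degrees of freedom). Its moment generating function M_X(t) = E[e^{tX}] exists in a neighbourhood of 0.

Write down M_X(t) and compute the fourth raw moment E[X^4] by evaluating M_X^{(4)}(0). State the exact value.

E[X^4] = M′′′′(0) = 19305

M_X(t) = (1 - 2*t)^(-9/2)
M′(t) = -9/(32*t^5*√(1 - 2*t) - 80*t^4*√(1 - 2*t) + 80*t^3*√(1 - 2*t) - 40*t^2*√(1 - 2*t) + 10*t*√(1 - 2*t) - √(1 - 2*t))
M′′(t) = 99/(64*t^6*√(1 - 2*t) - 192*t^5*√(1 - 2*t) + 240*t^4*√(1 - 2*t) - 160*t^3*√(1 - 2*t) + 60*t^2*√(1 - 2*t) - 12*t*√(1 - 2*t) + √(1 - 2*t))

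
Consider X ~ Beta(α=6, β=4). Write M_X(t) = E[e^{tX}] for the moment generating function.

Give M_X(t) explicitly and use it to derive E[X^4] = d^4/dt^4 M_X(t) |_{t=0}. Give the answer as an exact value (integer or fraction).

E[X^4] = M^(4)(0) = 126/715

M_X(t) = ₁F₁(6; 10; t)
M^(4)(t) = 126*₁F₁(10; 14; t)/715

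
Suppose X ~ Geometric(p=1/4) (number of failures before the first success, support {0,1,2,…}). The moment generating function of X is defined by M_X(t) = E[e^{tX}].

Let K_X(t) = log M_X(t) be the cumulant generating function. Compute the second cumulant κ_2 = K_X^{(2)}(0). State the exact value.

κ_2 = K′′(0) = 12

M_X(t) = 1/(4*(1 - 3*e^(t)/4))
K_X(t) = log M_X(t) = -log(1 - 3*e^(t)/4) - 2*log(2)
K′(t) = -3*e^(t)/(3*e^(t) - 4)
K′′(t) = 12*e^(t)/(9*e^(2*t) - 24*e^(t) + 16)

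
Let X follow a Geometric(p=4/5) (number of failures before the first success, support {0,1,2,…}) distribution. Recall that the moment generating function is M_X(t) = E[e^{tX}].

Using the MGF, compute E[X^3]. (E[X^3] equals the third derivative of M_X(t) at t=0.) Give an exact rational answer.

E[X^3] = D^3[M](0) = 23/32

M_X(t) = 4/(5*(1 - e^(t)/5))
D^3[M](t) = (4*e^(3*t) + 80*e^(2*t) + 100*e^(t))/(e^(4*t) - 20*e^(3*t) + 150*e^(2*t) - 500*e^(t) + 625)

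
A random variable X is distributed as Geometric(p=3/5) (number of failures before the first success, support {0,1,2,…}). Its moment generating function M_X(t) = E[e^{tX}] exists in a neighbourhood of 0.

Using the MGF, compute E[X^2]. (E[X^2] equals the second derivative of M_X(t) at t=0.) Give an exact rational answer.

E[X^2] = d^2M/dt^2 |_{t=0} = 14/9

M_X(t) = 3/(5*(1 - 2*e^(t)/5))
dM/dt = 6*e^(t)/(4*e^(2*t) - 20*e^(t) + 25)
d^2M/dt^2 = (-12*e^(2*t) - 30*e^(t))/(8*e^(3*t) - 60*e^(2*t) + 150*e^(t) - 125)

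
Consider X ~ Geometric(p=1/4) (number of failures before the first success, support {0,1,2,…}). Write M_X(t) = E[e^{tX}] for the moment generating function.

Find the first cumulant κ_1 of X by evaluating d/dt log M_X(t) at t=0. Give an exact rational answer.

κ_1 = D[K](0) = 3

M_X(t) = 1/(4*(1 - 3*e^(t)/4))
K_X(t) = log M_X(t) = -log(1 - 3*e^(t)/4) - 2*log(2)
D[K](t) = -3*e^(t)/(3*e^(t) - 4)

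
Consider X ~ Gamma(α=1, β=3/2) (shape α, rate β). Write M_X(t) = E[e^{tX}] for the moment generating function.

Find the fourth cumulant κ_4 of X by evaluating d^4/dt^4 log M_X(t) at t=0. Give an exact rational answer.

M_X(t) = 3/(2*(3/2 - t))
K_X(t) = log M_X(t) = -log(3/2 - t) - log(2) + log(3)
K^(4)(t) = 96/(16*t^4 - 96*t^3 + 216*t^2 - 216*t + 81)

κ_4 = K^(4)(0) = 32/27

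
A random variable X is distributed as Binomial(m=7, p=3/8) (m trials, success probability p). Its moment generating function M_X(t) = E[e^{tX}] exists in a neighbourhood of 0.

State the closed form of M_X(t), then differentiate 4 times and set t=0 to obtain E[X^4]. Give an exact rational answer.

E[X^4] = M^(4)(0) = 65037/512

M_X(t) = (3*e^(t)/8 + 5/8)^7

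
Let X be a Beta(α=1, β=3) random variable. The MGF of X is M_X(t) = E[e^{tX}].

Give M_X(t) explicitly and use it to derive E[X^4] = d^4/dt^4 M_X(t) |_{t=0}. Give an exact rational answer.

E[X^4] = M′′′′(0) = 1/35

M_X(t) = ₁F₁(1; 4; t)
M′(t) = ₁F₁(2; 5; t)/4
M′′(t) = ₁F₁(3; 6; t)/10
M′′′(t) = ₁F₁(4; 7; t)/20
M′′′′(t) = ₁F₁(5; 8; t)/35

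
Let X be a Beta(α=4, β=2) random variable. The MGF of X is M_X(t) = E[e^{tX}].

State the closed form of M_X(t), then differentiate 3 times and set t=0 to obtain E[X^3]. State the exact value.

M_X(t) = ₁F₁(4; 6; t)
dM/dt = 2*₁F₁(5; 7; t)/3
d^2M/dt^2 = 10*₁F₁(6; 8; t)/21
d^3M/dt^3 = 5*₁F₁(7; 9; t)/14

E[X^3] = d^3M/dt^3 |_{t=0} = 5/14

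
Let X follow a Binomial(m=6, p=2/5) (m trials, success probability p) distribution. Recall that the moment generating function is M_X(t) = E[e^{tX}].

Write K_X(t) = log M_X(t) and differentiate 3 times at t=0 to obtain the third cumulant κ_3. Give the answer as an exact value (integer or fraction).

M_X(t) = (2*e^(t)/5 + 3/5)^6
K_X(t) = log M_X(t) = 6*log(2*e^(t)/5 + 3/5)
K^(3)(t) = (-72*e^(2*t) + 108*e^(t))/(8*e^(3*t) + 36*e^(2*t) + 54*e^(t) + 27)

κ_3 = K^(3)(0) = 36/125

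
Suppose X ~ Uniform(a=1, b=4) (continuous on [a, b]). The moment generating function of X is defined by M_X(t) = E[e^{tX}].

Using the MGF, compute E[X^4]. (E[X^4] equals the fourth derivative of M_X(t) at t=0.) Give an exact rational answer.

M_X(t) = (e^(4*t) - e^(t))/(3*t)
D^4[M](t) = (256*t^4*e^(4*t) - t^4*e^(t) - 256*t^3*e^(4*t) + 4*t^3*e^(t) + 192*t^2*e^(4*t) - 12*t^2*e^(t) - 96*t*e^(4*t) + 24*t*e^(t) + 24*e^(4*t) - 24*e^(t))/(3*t^5)

E[X^4] = D^4[M](0) = 341/5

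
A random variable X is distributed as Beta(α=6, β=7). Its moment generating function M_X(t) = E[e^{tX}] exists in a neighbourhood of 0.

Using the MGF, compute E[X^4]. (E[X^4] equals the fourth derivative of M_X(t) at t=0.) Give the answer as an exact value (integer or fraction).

M_X(t) = ₁F₁(6; 13; t)
D^4[M](t) = 9*₁F₁(10; 17; t)/130

E[X^4] = D^4[M](0) = 9/130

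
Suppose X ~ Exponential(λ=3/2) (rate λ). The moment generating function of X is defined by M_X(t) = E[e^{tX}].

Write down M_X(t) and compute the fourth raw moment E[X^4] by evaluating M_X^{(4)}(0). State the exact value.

M_X(t) = 3/(2*(3/2 - t))
M^(4)(t) = -1152/(32*t^5 - 240*t^4 + 720*t^3 - 1080*t^2 + 810*t - 243)

E[X^4] = M^(4)(0) = 128/27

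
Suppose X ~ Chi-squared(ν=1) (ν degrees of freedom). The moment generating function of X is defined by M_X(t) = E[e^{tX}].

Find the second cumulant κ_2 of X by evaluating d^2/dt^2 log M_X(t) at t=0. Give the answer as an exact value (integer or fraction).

κ_2 = K^(2)(0) = 2

M_X(t) = 1/√(1 - 2*t)
K_X(t) = log M_X(t) = -log(1 - 2*t)/2
K^(2)(t) = 2/(4*t^2 - 4*t + 1)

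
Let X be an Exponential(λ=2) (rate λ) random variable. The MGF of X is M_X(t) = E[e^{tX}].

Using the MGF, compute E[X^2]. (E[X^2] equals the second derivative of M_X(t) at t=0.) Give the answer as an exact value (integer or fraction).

E[X^2] = M^(2)(0) = 1/2

M_X(t) = 2/(2 - t)
M^(2)(t) = -4/(t^3 - 6*t^2 + 12*t - 8)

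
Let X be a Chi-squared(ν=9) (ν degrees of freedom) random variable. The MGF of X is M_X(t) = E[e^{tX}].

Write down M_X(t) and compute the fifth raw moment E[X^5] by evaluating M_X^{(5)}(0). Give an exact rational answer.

E[X^5] = d^5M/dt^5 |_{t=0} = 328185

M_X(t) = (1 - 2*t)^(-9/2)
dM/dt = -9/(32*t^5*√(1 - 2*t) - 80*t^4*√(1 - 2*t) + 80*t^3*√(1 - 2*t) - 40*t^2*√(1 - 2*t) + 10*t*√(1 - 2*t) - √(1 - 2*t))
d^2M/dt^2 = 99/(64*t^6*√(1 - 2*t) - 192*t^5*√(1 - 2*t) + 240*t^4*√(1 - 2*t) - 160*t^3*√(1 - 2*t) + 60*t^2*√(1 - 2*t) - 12*t*√(1 - 2*t) + √(1 - 2*t))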